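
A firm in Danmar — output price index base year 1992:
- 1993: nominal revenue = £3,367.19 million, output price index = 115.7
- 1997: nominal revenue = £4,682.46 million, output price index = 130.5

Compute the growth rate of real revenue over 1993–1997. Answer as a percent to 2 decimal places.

23.29%

Deflate each year: 1993 → 3367.19/1.157 = 2910.28; 1997 → 4682.46/1.305 = 3588.09.
So real revenue changed by 3588.09/2910.28 − 1 = 0.2329, i.e. 23.29%.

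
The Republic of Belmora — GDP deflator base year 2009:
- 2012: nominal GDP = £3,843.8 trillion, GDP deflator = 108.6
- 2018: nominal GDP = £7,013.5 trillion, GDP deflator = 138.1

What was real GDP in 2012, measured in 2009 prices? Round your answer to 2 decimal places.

Real GDP = Nominal / (GDP deflator/100) = 3843.8 / 1.086 = 3539.41.

£3,539.41 trillion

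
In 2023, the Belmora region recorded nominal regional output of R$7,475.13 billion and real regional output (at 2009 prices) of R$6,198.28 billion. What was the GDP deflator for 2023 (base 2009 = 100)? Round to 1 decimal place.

120.6

GDP deflator = (Nominal / Real) × 100 = 7475.13 / 6198.28 × 100 = 120.60.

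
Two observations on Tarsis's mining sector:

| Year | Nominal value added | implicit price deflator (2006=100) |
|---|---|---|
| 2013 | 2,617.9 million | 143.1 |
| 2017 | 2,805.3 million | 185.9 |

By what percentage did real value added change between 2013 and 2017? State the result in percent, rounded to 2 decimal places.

Deflate each year: 2013 → 2617.9/1.431 = 1829.42; 2017 → 2805.3/1.859 = 1509.04.
So real value added changed by 1509.04/1829.42 − 1 = -0.1751, i.e. -17.51%.

-17.51%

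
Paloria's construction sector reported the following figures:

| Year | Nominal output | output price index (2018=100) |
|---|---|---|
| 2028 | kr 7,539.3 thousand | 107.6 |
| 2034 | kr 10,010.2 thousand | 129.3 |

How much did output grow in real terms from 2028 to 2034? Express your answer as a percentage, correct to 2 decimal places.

10.49%

Real output 2028 = 7539.3 / 1.076 = 7006.78.
Real output 2034 = 10010.2 / 1.293 = 7741.84.
Real growth = 7741.84 / 7006.78 − 1 = 0.1049.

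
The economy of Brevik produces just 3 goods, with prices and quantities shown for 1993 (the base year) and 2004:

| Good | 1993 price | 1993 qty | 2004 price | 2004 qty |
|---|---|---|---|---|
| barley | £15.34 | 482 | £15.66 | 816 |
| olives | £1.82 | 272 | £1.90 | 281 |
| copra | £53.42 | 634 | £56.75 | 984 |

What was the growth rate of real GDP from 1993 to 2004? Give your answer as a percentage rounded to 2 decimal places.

57.08%

Real GDP 1993 = Nominal GDP 1993 = 15.34·482 + 1.82·272 + 53.42·634 = 41757.20.
Real GDP 2004 (at 1993 prices) = 15.34·816 + 1.82·281 + 53.42·984 = 65594.14.
Real growth = 65594.14/41757.20 − 1 = 0.5708.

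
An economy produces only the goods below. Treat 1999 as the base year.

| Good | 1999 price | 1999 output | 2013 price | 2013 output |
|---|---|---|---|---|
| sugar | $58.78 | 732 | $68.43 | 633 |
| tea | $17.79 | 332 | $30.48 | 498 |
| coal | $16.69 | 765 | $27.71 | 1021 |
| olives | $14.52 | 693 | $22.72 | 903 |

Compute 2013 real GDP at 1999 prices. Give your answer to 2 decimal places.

$76219.21

Real GDP 2013 = Σ (p_1999 × q_2013) = 58.78·633 + 17.79·498 + 16.69·1021 + 14.52·903 = 76219.21.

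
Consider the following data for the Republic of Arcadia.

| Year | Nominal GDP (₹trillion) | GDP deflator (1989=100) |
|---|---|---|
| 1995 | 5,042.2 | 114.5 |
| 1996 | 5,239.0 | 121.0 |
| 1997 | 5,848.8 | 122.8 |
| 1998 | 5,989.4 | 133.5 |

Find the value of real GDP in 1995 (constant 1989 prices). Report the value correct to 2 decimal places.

₹4,403.67 trillion

Real GDP 1995 = 5042.2 / 1.145 = 4403.67.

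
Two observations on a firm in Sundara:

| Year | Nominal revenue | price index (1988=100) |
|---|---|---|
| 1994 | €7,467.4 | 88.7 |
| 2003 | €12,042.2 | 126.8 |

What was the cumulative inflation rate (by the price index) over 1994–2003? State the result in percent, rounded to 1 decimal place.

43.0%

Price-level change = 126.8 / 88.7 − 1 = 0.4295.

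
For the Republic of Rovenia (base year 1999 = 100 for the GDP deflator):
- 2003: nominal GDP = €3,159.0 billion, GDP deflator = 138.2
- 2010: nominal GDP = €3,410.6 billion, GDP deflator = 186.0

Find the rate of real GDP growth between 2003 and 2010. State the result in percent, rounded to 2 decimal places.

-19.78%

Deflate each year: 2003 → 3159.0/1.382 = 2285.82; 2010 → 3410.6/1.860 = 1833.66.
So real GDP changed by 1833.66/2285.82 − 1 = -0.1978, i.e. -19.78%.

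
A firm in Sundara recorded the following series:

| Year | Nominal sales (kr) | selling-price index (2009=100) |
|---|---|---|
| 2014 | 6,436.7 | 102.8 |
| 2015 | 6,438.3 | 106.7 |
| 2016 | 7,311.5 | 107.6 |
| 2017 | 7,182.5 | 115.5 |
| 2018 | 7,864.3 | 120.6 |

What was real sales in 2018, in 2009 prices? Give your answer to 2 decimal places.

kr 6,520.98

Real sales 2018 = 7864.3 / 1.206 = 6520.98.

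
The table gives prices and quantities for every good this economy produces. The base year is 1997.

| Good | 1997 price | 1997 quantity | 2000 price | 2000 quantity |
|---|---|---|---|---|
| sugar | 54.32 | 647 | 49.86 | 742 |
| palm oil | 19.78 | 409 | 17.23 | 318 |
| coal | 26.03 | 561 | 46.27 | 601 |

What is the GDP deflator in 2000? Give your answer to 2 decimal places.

112.92

Nominal GDP 2000 = 49.86·742 + 17.23·318 + 46.27·601 = 70283.53.
Real GDP 2000 (at 1997 prices) = 54.32·742 + 19.78·318 + 26.03·601 = 62239.51.
Deflator = Nominal/Real × 100 = 70283.53/62239.51 × 100 = 112.924.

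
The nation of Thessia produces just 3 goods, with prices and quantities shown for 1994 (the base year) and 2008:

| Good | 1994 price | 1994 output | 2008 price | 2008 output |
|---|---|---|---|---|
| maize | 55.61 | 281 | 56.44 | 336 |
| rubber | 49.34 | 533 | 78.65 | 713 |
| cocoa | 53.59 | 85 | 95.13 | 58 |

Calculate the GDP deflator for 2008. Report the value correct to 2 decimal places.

Nominal GDP 2008 = 56.44·336 + 78.65·713 + 95.13·58 = 80558.83.
Real GDP 2008 (at 1994 prices) = 55.61·336 + 49.34·713 + 53.59·58 = 56972.60.
Deflator = Nominal/Real × 100 = 80558.83/56972.60 × 100 = 141.399.

141.40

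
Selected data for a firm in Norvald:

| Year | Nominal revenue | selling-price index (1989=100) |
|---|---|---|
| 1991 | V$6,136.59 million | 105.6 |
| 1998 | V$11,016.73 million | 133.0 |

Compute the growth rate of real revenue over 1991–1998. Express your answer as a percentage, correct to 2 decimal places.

42.54%

Real revenue 1991 = 6136.59 / 1.056 = 5811.16.
Real revenue 1998 = 11016.73 / 1.330 = 8283.26.
Real growth = 8283.26 / 5811.16 − 1 = 0.4254.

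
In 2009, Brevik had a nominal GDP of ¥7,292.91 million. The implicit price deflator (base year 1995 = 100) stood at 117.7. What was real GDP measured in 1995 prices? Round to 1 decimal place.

¥6,196.2 million

Real GDP = Nominal / (implicit price deflator/100) = 7292.91 / 1.177 = 6196.19.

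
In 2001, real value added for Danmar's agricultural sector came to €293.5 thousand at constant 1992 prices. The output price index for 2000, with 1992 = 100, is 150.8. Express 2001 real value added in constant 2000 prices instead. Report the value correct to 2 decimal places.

Real value added in 2000 prices = Real value added in 1992 prices × (P_2000/P_1992) = 293.5 × 1.508 = 442.60.

€442.60 thousand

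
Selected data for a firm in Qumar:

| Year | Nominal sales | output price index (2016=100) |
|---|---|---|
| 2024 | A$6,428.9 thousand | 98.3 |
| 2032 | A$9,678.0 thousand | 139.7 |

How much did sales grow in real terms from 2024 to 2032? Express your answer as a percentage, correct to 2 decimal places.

Real sales 2024 = 6428.9 / 0.983 = 6540.08.
Real sales 2032 = 9678.0 / 1.397 = 6927.70.
Real growth = 6927.70 / 6540.08 − 1 = 0.0593.

5.93%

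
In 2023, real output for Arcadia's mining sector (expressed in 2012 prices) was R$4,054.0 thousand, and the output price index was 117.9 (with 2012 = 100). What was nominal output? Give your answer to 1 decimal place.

Nominal output = Real × (output price index/100) = 4054.0 × 1.179 = 4779.67.

R$4,779.7 thousand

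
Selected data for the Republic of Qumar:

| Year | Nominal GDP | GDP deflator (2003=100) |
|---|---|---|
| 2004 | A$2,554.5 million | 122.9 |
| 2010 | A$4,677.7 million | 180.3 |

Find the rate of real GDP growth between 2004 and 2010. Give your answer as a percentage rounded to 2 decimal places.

Deflate each year: 2004 → 2554.5/1.229 = 2078.52; 2010 → 4677.7/1.803 = 2594.40.
So real GDP changed by 2594.40/2078.52 − 1 = 0.2482, i.e. 24.82%.

24.82%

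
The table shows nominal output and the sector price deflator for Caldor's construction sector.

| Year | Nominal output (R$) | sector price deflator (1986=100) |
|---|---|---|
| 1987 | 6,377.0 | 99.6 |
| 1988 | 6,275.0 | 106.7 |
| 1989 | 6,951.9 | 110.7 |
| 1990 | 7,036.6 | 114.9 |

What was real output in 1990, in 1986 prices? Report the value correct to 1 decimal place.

Real output 1990 = 7036.6 / 1.149 = 6124.11.

R$6,124.1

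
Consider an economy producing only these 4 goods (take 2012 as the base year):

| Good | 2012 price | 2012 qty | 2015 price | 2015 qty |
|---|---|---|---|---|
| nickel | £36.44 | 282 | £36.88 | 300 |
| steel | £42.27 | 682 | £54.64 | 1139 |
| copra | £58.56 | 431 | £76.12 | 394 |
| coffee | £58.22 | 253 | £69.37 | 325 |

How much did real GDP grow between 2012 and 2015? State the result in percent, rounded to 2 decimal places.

Real GDP 2012 = Nominal GDP 2012 = 36.44·282 + 42.27·682 + 58.56·431 + 58.22·253 = 79073.24.
Real GDP 2015 (at 2012 prices) = 36.44·300 + 42.27·1139 + 58.56·394 + 58.22·325 = 101071.67.
Real growth = 101071.67/79073.24 − 1 = 0.2782.

27.82%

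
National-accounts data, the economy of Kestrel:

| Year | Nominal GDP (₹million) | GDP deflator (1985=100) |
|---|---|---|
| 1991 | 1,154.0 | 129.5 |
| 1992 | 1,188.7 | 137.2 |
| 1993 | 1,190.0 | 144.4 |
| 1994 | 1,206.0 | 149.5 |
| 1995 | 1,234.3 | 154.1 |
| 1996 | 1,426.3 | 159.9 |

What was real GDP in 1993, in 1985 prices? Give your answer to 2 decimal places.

Real GDP 1993 = 1190.0 / 1.444 = 824.10.

₹824.10 million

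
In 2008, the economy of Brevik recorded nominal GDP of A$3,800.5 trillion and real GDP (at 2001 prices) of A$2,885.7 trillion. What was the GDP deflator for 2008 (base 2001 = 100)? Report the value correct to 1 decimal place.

131.7

GDP deflator = (Nominal / Real) × 100 = 3800.5 / 2885.7 × 100 = 131.70.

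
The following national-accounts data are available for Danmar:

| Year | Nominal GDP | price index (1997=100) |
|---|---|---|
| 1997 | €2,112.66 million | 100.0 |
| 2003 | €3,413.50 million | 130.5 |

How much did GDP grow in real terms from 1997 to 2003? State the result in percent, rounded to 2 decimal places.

Deflate each year: 1997 → 2112.66/1.000 = 2112.66; 2003 → 3413.50/1.305 = 2615.71.
So real GDP changed by 2615.71/2112.66 − 1 = 0.2381, i.e. 23.81%.

23.81%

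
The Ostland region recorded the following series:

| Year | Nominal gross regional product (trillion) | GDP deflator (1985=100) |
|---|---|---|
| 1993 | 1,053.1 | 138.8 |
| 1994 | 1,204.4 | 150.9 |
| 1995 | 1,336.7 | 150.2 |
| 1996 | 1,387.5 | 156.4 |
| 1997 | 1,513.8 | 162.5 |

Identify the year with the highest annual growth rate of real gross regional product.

1994: real = 1204.4/1.509 = 798.14; growth vs 1993 (758.72) = 5.20%.
1995: real = 1336.7/1.502 = 889.95; growth vs 1994 (798.14) = 11.50%.
1996: real = 1387.5/1.564 = 887.15; growth vs 1995 (889.95) = -0.31%.
1997: real = 1513.8/1.625 = 931.57; growth vs 1996 (887.15) = 5.01%.

1995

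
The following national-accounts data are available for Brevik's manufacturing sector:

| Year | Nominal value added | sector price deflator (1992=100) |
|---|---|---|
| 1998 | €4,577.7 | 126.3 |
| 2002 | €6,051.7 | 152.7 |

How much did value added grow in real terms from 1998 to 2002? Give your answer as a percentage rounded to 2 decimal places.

9.34%

Real value added 1998 = 4577.7 / 1.263 = 3624.47.
Real value added 2002 = 6051.7 / 1.527 = 3963.13.
Real growth = 3963.13 / 3624.47 − 1 = 0.0934.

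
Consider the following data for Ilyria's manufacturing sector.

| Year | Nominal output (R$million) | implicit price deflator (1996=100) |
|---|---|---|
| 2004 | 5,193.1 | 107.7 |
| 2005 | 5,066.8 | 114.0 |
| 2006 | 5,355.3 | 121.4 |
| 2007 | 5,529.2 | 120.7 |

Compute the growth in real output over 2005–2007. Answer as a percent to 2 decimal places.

Real output 2005 = 5066.8/1.140 = 4444.56.
Real output 2007 = 5529.2/1.207 = 4580.94.
Change = 4580.94/4444.56 − 1 = 0.0307.

3.07%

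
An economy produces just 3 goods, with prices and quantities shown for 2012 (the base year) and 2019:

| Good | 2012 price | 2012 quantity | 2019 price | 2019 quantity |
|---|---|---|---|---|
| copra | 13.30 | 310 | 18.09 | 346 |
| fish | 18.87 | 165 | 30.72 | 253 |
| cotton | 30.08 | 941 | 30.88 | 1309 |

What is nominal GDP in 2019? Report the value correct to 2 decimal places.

Nominal GDP 2019 = Σ (p_2019 × q_2019) = 18.09·346 + 30.72·253 + 30.88·1309 = 54453.22.

54453.22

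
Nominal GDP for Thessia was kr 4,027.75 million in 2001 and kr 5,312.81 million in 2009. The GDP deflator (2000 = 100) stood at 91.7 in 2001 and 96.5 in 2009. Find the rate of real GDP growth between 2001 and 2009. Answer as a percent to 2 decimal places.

Deflate each year: 2001 → 4027.75/0.917 = 4392.31; 2009 → 5312.81/0.965 = 5505.50.
So real GDP changed by 5505.50/4392.31 − 1 = 0.2534, i.e. 25.34%.

25.34%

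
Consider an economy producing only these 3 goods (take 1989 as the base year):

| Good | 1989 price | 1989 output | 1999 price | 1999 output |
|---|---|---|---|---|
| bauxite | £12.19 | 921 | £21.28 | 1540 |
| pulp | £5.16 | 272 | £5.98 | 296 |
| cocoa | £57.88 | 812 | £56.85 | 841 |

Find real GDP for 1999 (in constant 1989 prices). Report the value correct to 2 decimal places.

Real GDP 1999 = Σ (p_1989 × q_1999) = 12.19·1540 + 5.16·296 + 57.88·841 = 68977.04.

£68977.04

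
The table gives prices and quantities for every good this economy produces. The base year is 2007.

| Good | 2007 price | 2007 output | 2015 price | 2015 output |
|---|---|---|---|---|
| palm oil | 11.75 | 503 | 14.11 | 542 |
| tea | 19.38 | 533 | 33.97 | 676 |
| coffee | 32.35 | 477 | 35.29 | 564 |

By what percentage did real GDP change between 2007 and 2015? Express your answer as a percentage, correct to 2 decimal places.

Real GDP 2007 = Nominal GDP 2007 = 11.75·503 + 19.38·533 + 32.35·477 = 31670.74.
Real GDP 2015 (at 2007 prices) = 11.75·542 + 19.38·676 + 32.35·564 = 37714.78.
Real growth = 37714.78/31670.74 − 1 = 0.1908.

19.08%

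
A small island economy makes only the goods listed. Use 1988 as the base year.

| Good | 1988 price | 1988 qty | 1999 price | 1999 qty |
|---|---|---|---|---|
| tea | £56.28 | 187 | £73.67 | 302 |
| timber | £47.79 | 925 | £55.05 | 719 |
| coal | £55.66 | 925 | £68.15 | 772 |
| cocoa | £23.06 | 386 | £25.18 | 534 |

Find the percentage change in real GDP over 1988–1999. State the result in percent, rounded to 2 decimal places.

Real GDP 1988 = Nominal GDP 1988 = 56.28·187 + 47.79·925 + 55.66·925 + 23.06·386 = 115116.77.
Real GDP 1999 (at 1988 prices) = 56.28·302 + 47.79·719 + 55.66·772 + 23.06·534 = 106641.13.
Real growth = 106641.13/115116.77 − 1 = -0.0736.

-7.36%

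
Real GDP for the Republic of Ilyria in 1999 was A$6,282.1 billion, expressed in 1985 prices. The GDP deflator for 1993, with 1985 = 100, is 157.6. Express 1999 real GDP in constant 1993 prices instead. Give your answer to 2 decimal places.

Real GDP in 1993 prices = Real GDP in 1985 prices × (P_1993/P_1985) = 6282.1 × 1.576 = 9900.59.

A$9,900.59 billion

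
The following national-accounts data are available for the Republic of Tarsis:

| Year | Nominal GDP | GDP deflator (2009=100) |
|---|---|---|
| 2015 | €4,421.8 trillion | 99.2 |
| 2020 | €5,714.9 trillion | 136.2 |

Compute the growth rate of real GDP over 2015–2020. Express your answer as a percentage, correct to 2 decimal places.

Deflate each year: 2015 → 4421.8/0.992 = 4457.46; 2020 → 5714.9/1.362 = 4195.96.
So real GDP changed by 4195.96/4457.46 − 1 = -0.0587, i.e. -5.87%.

-5.87%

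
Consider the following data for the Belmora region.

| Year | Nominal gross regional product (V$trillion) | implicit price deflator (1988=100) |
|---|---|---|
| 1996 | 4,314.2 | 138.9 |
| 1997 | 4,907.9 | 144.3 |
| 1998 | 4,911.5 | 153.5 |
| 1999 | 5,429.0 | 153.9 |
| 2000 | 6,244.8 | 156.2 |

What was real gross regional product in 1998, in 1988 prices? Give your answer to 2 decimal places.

Real gross regional product 1998 = 4911.5 / 1.535 = 3199.67.

V$3,199.67 trillion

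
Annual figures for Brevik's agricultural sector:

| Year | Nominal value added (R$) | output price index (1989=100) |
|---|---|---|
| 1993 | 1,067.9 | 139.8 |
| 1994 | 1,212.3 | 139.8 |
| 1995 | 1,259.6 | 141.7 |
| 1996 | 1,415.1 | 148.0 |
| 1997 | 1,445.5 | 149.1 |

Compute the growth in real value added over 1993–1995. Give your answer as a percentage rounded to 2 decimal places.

Real value added 1993 = 1067.9/1.398 = 763.88.
Real value added 1995 = 1259.6/1.417 = 888.92.
Change = 888.92/763.88 − 1 = 0.1637.

16.37%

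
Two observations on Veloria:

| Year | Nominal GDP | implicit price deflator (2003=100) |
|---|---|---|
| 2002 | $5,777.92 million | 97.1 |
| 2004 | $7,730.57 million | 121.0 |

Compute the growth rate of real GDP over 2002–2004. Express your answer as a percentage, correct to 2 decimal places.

Deflate each year: 2002 → 5777.92/0.971 = 5950.48; 2004 → 7730.57/1.210 = 6388.90.
So real GDP changed by 6388.90/5950.48 − 1 = 0.0737, i.e. 7.37%.

7.37%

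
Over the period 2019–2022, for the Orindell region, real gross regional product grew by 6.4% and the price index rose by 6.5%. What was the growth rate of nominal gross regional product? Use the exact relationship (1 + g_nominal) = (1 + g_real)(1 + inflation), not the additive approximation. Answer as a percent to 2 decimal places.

(1 + g_nom) = (1 + g_real)(1 + π) = 1.0640 × 1.0650 = 1.13316.

13.32%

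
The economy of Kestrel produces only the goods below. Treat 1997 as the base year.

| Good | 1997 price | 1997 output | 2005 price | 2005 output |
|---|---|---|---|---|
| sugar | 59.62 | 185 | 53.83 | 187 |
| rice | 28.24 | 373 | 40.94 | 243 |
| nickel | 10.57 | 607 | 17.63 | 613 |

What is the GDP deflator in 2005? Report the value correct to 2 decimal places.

Nominal GDP 2005 = 53.83·187 + 40.94·243 + 17.63·613 = 30821.82.
Real GDP 2005 (at 1997 prices) = 59.62·187 + 28.24·243 + 10.57·613 = 24490.67.
Deflator = Nominal/Real × 100 = 30821.82/24490.67 × 100 = 125.851.

125.85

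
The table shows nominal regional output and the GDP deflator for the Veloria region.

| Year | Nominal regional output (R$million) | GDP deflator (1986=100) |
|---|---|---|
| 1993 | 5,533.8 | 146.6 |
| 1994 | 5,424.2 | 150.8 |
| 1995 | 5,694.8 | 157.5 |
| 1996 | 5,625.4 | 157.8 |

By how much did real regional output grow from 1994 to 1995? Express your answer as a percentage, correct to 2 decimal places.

0.52%

Real regional output 1994 = 5424.2/1.508 = 3596.95.
Real regional output 1995 = 5694.8/1.575 = 3615.75.
Change = 3615.75/3596.95 − 1 = 0.0052.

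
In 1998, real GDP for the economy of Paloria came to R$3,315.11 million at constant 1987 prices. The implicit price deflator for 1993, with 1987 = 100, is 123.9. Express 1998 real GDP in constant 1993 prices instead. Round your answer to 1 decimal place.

R$4,107.4 million

Real GDP in 1993 prices = Real GDP in 1987 prices × (P_1993/P_1987) = 3315.11 × 1.239 = 4107.42.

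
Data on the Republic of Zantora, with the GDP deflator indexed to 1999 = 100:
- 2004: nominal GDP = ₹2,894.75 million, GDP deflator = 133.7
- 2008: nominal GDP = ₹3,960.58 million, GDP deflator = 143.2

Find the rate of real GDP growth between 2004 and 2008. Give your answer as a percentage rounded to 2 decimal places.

27.74%

Real GDP 2004 = 2894.75 / 1.337 = 2165.11.
Real GDP 2008 = 3960.58 / 1.432 = 2765.77.
Real growth = 2765.77 / 2165.11 − 1 = 0.2774.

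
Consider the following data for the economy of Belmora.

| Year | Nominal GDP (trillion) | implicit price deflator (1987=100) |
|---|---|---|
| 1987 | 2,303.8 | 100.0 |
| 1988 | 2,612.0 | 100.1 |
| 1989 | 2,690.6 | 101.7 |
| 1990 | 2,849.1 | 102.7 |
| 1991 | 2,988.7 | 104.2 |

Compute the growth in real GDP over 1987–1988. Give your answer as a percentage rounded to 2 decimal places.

Real GDP 1987 = 2303.8/1.000 = 2303.80.
Real GDP 1988 = 2612.0/1.001 = 2609.39.
Change = 2609.39/2303.80 − 1 = 0.1326.

13.26%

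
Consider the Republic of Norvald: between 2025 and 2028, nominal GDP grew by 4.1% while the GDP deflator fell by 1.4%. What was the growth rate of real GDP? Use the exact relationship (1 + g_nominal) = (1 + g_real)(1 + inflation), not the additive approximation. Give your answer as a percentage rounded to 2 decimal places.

5.58%

(1 + g_nom) = (1 + g_real)(1 + π), so g_real = 1.0410 / 0.9860 − 1 = 0.05578.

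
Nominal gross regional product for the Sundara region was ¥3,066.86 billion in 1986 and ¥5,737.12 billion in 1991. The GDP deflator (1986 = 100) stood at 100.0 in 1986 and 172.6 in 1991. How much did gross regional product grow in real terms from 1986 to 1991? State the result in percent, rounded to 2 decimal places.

8.38%

Real gross regional product 1986 = 3066.86 / 1.000 = 3066.86.
Real gross regional product 1991 = 5737.12 / 1.726 = 3323.94.
Real growth = 3323.94 / 3066.86 − 1 = 0.0838.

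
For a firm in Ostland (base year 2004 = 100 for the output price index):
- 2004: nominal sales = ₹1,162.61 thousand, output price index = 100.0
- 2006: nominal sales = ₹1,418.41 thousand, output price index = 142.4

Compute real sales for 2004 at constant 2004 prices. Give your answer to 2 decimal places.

Real sales = Nominal / (output price index/100) = 1162.61 / 1.000 = 1162.61.

₹1,162.61 thousand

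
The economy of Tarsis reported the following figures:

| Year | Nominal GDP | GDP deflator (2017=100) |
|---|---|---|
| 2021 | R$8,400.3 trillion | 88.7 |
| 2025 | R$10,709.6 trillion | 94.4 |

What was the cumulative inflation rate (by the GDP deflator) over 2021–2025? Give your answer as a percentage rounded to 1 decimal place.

6.4%

Price-level change = 94.4 / 88.7 − 1 = 0.0643.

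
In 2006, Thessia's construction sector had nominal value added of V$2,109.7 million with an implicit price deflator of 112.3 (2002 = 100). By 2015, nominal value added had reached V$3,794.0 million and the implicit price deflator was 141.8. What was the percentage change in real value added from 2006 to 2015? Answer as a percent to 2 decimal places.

42.42%

Real value added 2006 = 2109.7 / 1.123 = 1878.63.
Real value added 2015 = 3794.0 / 1.418 = 2675.60.
Real growth = 2675.60 / 1878.63 − 1 = 0.4242.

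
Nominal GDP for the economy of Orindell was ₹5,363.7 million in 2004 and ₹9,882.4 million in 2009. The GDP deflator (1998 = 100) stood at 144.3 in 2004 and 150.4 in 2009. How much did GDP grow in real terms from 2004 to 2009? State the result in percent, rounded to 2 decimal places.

Real GDP 2004 = 5363.7 / 1.443 = 3717.05.
Real GDP 2009 = 9882.4 / 1.504 = 6570.74.
Real growth = 6570.74 / 3717.05 − 1 = 0.7677.

76.77%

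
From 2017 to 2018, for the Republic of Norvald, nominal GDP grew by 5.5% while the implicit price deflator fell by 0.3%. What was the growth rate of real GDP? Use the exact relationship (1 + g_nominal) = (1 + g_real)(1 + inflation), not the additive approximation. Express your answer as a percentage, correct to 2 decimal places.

5.82%

(1 + g_nom) = (1 + g_real)(1 + π), so g_real = 1.0550 / 0.9970 − 1 = 0.05817.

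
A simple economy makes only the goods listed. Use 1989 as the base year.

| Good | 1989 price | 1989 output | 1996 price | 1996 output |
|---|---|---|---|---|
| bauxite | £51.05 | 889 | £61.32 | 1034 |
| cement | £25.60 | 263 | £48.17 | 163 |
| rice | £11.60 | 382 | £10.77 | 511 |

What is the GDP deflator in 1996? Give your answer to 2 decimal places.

Nominal GDP 1996 = 61.32·1034 + 48.17·163 + 10.77·511 = 76760.06.
Real GDP 1996 (at 1989 prices) = 51.05·1034 + 25.60·163 + 11.60·511 = 62886.10.
Deflator = Nominal/Real × 100 = 76760.06/62886.10 × 100 = 122.062.

122.06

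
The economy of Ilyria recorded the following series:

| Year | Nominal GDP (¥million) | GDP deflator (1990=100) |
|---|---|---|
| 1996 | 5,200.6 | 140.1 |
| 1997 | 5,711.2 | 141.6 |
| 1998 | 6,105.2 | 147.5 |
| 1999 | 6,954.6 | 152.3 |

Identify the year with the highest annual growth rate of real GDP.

1999

1997: real = 5711.2/1.416 = 4033.33; growth vs 1996 (3712.06) = 8.65%.
1998: real = 6105.2/1.475 = 4139.12; growth vs 1997 (4033.33) = 2.62%.
1999: real = 6954.6/1.523 = 4566.38; growth vs 1998 (4139.12) = 10.32%.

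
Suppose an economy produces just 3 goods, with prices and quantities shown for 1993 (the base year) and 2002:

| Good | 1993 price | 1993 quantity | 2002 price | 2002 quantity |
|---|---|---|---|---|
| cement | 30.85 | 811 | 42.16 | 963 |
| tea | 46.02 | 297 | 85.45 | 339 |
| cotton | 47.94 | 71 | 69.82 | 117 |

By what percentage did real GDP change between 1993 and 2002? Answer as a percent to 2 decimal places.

Real GDP 1993 = Nominal GDP 1993 = 30.85·811 + 46.02·297 + 47.94·71 = 42091.03.
Real GDP 2002 (at 1993 prices) = 30.85·963 + 46.02·339 + 47.94·117 = 50918.31.
Real growth = 50918.31/42091.03 − 1 = 0.2097.

20.97%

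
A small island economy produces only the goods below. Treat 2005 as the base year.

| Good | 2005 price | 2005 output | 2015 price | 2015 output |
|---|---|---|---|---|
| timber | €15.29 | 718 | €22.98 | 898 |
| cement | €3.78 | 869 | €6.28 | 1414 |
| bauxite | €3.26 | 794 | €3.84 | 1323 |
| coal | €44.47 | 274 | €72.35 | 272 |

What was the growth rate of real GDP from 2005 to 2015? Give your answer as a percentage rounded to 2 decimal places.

22.21%

Real GDP 2005 = Nominal GDP 2005 = 15.29·718 + 3.78·869 + 3.26·794 + 44.47·274 = 29036.26.
Real GDP 2015 (at 2005 prices) = 15.29·898 + 3.78·1414 + 3.26·1323 + 44.47·272 = 35484.16.
Real growth = 35484.16/29036.26 − 1 = 0.2221.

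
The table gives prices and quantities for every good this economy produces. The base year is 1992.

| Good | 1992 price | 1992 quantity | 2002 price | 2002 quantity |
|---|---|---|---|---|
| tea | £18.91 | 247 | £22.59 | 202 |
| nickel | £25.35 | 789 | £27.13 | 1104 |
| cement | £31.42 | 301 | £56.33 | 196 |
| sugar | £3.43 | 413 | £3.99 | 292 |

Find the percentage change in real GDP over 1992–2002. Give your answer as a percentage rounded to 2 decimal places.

Real GDP 1992 = Nominal GDP 1992 = 18.91·247 + 25.35·789 + 31.42·301 + 3.43·413 = 35545.93.
Real GDP 2002 (at 1992 prices) = 18.91·202 + 25.35·1104 + 31.42·196 + 3.43·292 = 38966.10.
Real growth = 38966.10/35545.93 − 1 = 0.0962.

9.62%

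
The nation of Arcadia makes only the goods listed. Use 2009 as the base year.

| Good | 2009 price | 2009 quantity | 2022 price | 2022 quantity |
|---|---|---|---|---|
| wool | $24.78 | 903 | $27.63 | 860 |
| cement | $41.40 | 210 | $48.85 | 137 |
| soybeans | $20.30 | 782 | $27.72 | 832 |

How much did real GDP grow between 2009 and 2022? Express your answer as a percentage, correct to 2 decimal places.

-6.55%

Real GDP 2009 = Nominal GDP 2009 = 24.78·903 + 41.40·210 + 20.30·782 = 46944.94.
Real GDP 2022 (at 2009 prices) = 24.78·860 + 41.40·137 + 20.30·832 = 43872.20.
Real growth = 43872.20/46944.94 − 1 = -0.0655.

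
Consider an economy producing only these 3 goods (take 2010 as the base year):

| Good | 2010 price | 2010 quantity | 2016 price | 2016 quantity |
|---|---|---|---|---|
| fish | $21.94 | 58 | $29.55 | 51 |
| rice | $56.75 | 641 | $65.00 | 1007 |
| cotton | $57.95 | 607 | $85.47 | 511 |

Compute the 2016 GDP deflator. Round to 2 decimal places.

125.90

Nominal GDP 2016 = 29.55·51 + 65.00·1007 + 85.47·511 = 110637.22.
Real GDP 2016 (at 2010 prices) = 21.94·51 + 56.75·1007 + 57.95·511 = 87878.64.
Deflator = Nominal/Real × 100 = 110637.22/87878.64 × 100 = 125.898.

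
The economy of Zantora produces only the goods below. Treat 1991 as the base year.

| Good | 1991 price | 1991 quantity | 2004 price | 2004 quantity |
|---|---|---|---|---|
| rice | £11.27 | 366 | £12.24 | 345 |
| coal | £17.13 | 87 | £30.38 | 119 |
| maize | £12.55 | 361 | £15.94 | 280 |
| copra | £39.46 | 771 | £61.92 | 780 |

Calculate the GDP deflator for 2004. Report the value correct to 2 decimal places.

Nominal GDP 2004 = 12.24·345 + 30.38·119 + 15.94·280 + 61.92·780 = 60598.82.
Real GDP 2004 (at 1991 prices) = 11.27·345 + 17.13·119 + 12.55·280 + 39.46·780 = 40219.42.
Deflator = Nominal/Real × 100 = 60598.82/40219.42 × 100 = 150.671.

150.67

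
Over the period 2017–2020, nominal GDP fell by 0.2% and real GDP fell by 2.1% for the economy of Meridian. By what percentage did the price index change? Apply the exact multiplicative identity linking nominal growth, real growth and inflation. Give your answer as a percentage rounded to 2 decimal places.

(1 + g_nom) = (1 + g_real)(1 + π), so π = 0.9980 / 0.9790 − 1 = 0.01941.

1.94%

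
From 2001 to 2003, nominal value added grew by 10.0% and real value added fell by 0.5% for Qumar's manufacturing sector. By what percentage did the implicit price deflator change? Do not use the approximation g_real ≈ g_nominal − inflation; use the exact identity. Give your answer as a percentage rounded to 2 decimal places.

10.55%

(1 + g_nom) = (1 + g_real)(1 + π), so π = 1.1000 / 0.9950 − 1 = 0.10553.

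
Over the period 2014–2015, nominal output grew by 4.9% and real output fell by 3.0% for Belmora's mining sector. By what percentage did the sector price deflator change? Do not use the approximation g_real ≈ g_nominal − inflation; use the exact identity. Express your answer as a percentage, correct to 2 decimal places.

(1 + g_nom) = (1 + g_real)(1 + π), so π = 1.0490 / 0.9700 − 1 = 0.08144.

8.14%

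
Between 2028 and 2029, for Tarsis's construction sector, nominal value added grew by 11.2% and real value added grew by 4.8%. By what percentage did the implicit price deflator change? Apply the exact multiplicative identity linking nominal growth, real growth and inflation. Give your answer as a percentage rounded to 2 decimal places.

(1 + g_nom) = (1 + g_real)(1 + π), so π = 1.1120 / 1.0480 − 1 = 0.06107.

6.11%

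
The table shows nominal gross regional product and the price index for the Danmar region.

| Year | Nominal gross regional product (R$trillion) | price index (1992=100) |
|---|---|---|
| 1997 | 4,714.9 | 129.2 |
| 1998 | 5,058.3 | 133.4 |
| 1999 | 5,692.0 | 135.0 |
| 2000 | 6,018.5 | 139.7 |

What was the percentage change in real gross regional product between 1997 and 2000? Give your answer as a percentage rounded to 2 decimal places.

Real gross regional product 1997 = 4714.9/1.292 = 3649.30.
Real gross regional product 2000 = 6018.5/1.397 = 4308.16.
Change = 4308.16/3649.30 − 1 = 0.1805.

18.05%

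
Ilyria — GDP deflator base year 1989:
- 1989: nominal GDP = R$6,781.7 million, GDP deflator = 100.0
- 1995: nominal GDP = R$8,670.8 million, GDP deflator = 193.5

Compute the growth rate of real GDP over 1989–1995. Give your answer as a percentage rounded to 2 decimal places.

-33.92%

Deflate each year: 1989 → 6781.7/1.000 = 6781.70; 1995 → 8670.8/1.935 = 4481.03.
So real GDP changed by 4481.03/6781.70 − 1 = -0.3392, i.e. -33.92%.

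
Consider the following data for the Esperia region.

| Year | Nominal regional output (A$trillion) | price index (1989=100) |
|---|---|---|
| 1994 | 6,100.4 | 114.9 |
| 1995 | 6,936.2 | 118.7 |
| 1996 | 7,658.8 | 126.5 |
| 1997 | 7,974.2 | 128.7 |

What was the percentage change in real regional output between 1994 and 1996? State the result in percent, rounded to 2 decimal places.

Real regional output 1994 = 6100.4/1.149 = 5309.31.
Real regional output 1996 = 7658.8/1.265 = 6054.39.
Change = 6054.39/5309.31 − 1 = 0.1403.

14.03%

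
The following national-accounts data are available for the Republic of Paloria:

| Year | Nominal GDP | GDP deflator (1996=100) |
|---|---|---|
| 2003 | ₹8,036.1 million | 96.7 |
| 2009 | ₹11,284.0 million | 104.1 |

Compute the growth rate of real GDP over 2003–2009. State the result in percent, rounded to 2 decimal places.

Real GDP 2003 = 8036.1 / 0.967 = 8310.34.
Real GDP 2009 = 11284.0 / 1.041 = 10839.58.
Real growth = 10839.58 / 8310.34 − 1 = 0.3043.

30.43%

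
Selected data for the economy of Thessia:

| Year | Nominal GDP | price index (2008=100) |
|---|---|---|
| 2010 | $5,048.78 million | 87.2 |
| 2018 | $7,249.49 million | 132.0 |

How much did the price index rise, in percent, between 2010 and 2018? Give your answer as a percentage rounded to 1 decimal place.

Price-level change = 132.0 / 87.2 − 1 = 0.5138.

51.4%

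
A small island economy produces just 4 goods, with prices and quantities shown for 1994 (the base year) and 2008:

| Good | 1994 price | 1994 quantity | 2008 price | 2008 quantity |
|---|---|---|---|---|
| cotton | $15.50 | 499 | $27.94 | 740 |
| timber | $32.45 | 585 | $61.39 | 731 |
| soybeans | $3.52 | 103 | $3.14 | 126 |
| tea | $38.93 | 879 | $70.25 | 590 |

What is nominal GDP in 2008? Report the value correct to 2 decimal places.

$107394.83

Nominal GDP 2008 = Σ (p_2008 × q_2008) = 27.94·740 + 61.39·731 + 3.14·126 + 70.25·590 = 107394.83.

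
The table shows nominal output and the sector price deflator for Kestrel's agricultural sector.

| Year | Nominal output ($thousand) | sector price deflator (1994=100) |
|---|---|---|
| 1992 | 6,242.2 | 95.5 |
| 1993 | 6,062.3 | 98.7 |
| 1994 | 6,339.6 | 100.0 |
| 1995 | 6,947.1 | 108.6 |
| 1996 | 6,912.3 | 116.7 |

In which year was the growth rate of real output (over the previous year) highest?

1994

1993: real = 6062.3/0.987 = 6142.15; growth vs 1992 (6536.34) = -6.03%.
1994: real = 6339.6/1.000 = 6339.60; growth vs 1993 (6142.15) = 3.21%.
1995: real = 6947.1/1.086 = 6396.96; growth vs 1994 (6339.60) = 0.90%.
1996: real = 6912.3/1.167 = 5923.14; growth vs 1995 (6396.96) = -7.41%.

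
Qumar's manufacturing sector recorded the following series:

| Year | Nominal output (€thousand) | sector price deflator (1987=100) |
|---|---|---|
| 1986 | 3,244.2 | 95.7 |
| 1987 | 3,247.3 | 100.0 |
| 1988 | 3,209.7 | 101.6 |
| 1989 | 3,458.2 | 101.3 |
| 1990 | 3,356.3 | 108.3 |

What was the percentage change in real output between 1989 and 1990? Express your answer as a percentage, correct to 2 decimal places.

Real output 1989 = 3458.2/1.013 = 3413.82.
Real output 1990 = 3356.3/1.083 = 3099.08.
Change = 3099.08/3413.82 − 1 = -0.0922.

-9.22%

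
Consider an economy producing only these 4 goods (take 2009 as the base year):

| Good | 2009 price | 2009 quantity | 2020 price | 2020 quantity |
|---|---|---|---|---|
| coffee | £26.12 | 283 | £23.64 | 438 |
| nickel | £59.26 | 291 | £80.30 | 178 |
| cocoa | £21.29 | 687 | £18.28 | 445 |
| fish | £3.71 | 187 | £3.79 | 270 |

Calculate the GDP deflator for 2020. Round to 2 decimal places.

104.13

Nominal GDP 2020 = 23.64·438 + 80.30·178 + 18.28·445 + 3.79·270 = 33805.62.
Real GDP 2020 (at 2009 prices) = 26.12·438 + 59.26·178 + 21.29·445 + 3.71·270 = 32464.59.
Deflator = Nominal/Real × 100 = 33805.62/32464.59 × 100 = 104.131.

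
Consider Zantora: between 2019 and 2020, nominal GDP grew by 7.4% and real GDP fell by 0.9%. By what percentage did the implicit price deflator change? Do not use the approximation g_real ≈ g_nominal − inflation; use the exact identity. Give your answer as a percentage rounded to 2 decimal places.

(1 + g_nom) = (1 + g_real)(1 + π), so π = 1.0740 / 0.9910 − 1 = 0.08375.

8.38%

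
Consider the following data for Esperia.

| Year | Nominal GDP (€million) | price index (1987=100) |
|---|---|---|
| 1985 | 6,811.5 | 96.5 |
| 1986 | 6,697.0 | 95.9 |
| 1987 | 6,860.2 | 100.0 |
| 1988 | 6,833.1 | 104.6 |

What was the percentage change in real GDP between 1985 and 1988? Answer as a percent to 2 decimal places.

-7.45%

Real GDP 1985 = 6811.5/0.965 = 7058.55.
Real GDP 1988 = 6833.1/1.046 = 6532.60.
Change = 6532.60/7058.55 − 1 = -0.0745.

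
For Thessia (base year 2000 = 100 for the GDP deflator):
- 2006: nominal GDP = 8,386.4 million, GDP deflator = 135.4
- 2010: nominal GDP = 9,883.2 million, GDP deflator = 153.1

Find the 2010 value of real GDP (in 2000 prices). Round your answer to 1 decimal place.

6,455.4 million

Real GDP = Nominal / (GDP deflator/100) = 9883.2 / 1.531 = 6455.39.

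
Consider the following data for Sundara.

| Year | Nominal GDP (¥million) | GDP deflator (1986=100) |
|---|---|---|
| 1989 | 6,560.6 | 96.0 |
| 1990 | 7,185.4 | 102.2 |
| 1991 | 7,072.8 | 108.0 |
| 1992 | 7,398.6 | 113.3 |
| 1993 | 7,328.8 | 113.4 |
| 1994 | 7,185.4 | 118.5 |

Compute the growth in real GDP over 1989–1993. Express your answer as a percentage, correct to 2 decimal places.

Real GDP 1989 = 6560.6/0.960 = 6833.96.
Real GDP 1993 = 7328.8/1.134 = 6462.79.
Change = 6462.79/6833.96 − 1 = -0.0543.

-5.43%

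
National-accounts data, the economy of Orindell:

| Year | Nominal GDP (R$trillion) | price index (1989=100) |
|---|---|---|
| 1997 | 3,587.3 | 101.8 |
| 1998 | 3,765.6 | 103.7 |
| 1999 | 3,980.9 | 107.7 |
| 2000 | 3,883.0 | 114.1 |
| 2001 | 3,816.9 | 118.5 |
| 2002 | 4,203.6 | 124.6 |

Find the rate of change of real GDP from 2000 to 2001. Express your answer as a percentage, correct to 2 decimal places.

-5.35%

Real GDP 2000 = 3883.0/1.141 = 3403.16.
Real GDP 2001 = 3816.9/1.185 = 3221.01.
Change = 3221.01/3403.16 − 1 = -0.0535.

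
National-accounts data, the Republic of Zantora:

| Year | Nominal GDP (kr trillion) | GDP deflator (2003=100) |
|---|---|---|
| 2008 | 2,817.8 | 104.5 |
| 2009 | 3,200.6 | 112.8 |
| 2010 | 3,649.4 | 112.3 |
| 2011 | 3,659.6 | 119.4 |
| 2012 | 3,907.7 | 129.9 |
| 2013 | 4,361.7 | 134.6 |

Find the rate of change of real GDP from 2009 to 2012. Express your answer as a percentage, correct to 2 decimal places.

6.02%

Real GDP 2009 = 3200.6/1.128 = 2837.41.
Real GDP 2012 = 3907.7/1.299 = 3008.24.
Change = 3008.24/2837.41 − 1 = 0.0602.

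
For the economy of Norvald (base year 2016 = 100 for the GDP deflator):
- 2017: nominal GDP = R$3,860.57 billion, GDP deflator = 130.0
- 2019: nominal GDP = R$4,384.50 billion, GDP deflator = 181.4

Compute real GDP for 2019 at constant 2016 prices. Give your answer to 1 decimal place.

R$2,417.0 billion

Real GDP = Nominal / (GDP deflator/100) = 4384.50 / 1.814 = 2417.03.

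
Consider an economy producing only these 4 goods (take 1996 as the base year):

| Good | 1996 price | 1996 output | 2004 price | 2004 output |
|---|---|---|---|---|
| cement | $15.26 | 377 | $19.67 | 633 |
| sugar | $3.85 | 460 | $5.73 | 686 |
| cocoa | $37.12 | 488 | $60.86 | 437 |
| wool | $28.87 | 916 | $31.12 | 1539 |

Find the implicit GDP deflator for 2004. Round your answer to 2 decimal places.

124.56

Nominal GDP 2004 = 19.67·633 + 5.73·686 + 60.86·437 + 31.12·1539 = 90871.39.
Real GDP 2004 (at 1996 prices) = 15.26·633 + 3.85·686 + 37.12·437 + 28.87·1539 = 72953.05.
Deflator = Nominal/Real × 100 = 90871.39/72953.05 × 100 = 124.561.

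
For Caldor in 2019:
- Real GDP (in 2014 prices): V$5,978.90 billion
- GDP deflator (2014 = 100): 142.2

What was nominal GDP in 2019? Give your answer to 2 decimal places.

Nominal GDP = Real × (GDP deflator/100) = 5978.90 × 1.422 = 8502.00.

V$8,502.00 billion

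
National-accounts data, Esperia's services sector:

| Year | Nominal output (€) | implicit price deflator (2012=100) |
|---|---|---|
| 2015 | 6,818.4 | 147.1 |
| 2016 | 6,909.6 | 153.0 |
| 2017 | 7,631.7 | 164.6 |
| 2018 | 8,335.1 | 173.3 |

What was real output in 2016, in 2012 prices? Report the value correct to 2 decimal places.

Real output 2016 = 6909.6 / 1.530 = 4516.08.

€4,516.08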